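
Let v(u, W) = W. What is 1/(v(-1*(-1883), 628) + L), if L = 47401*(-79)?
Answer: -1/3744051 ≈ -2.6709e-7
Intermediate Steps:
L = -3744679
1/(v(-1*(-1883), 628) + L) = 1/(628 - 3744679) = 1/(-3744051) = -1/3744051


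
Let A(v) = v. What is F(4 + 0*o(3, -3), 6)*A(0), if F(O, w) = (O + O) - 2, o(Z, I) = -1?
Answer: 0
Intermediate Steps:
F(O, w) = -2 + 2*O (F(O, w) = 2*O - 2 = -2 + 2*O)
F(4 + 0*o(3, -3), 6)*A(0) = (-2 + 2*(4 + 0*(-1)))*0 = (-2 + 2*(4 + 0))*0 = (-2 + 2*4)*0 = (-2 + 8)*0 = 6*0 = 0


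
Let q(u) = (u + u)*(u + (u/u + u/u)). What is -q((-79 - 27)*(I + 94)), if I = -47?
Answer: -49620720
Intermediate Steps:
q(u) = 2*u*(2 + u) (q(u) = (2*u)*(u + (1 + 1)) = (2*u)*(u + 2) = (2*u)*(2 + u) = 2*u*(2 + u))
-q((-79 - 27)*(I + 94)) = -2*(-79 - 27)*(-47 + 94)*(2 + (-79 - 27)*(-47 + 94)) = -2*(-106*47)*(2 - 106*47) = -2*(-4982)*(2 - 4982) = -2*(-4982)*(-4980) = -1*49620720 = -49620720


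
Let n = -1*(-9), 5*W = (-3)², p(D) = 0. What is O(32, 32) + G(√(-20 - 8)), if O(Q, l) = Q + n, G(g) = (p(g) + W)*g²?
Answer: -47/5 ≈ -9.4000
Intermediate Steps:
W = 9/5 (W = (⅕)*(-3)² = (⅕)*9 = 9/5 ≈ 1.8000)
n = 9
G(g) = 9*g²/5 (G(g) = (0 + 9/5)*g² = 9*g²/5)
O(Q, l) = 9 + Q (O(Q, l) = Q + 9 = 9 + Q)
O(32, 32) + G(√(-20 - 8)) = (9 + 32) + 9*(√(-20 - 8))²/5 = 41 + 9*(√(-28))²/5 = 41 + 9*(2*I*√7)²/5 = 41 + (9/5)*(-28) = 41 - 252/5 = -47/5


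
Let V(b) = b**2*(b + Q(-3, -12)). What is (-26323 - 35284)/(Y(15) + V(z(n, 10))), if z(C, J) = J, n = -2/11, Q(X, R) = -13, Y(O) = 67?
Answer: 61607/233 ≈ 264.41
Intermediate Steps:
n = -2/11 (n = -2*1/11 = -2/11 ≈ -0.18182)
V(b) = b**2*(-13 + b) (V(b) = b**2*(b - 13) = b**2*(-13 + b))
(-26323 - 35284)/(Y(15) + V(z(n, 10))) = (-26323 - 35284)/(67 + 10**2*(-13 + 10)) = -61607/(67 + 100*(-3)) = -61607/(67 - 300) = -61607/(-233) = -61607*(-1/233) = 61607/233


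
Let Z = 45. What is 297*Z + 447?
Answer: 13812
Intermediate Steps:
297*Z + 447 = 297*45 + 447 = 13365 + 447 = 13812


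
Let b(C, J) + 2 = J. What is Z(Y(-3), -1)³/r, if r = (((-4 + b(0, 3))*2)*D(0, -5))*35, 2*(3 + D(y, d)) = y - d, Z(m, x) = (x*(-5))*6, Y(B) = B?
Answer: 1800/7 ≈ 257.14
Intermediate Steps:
Z(m, x) = -30*x (Z(m, x) = -5*x*6 = -30*x)
b(C, J) = -2 + J
D(y, d) = -3 + y/2 - d/2 (D(y, d) = -3 + (y - d)/2 = -3 + (y/2 - d/2) = -3 + y/2 - d/2)
r = 105 (r = (((-4 + (-2 + 3))*2)*(-3 + (½)*0 - ½*(-5)))*35 = (((-4 + 1)*2)*(-3 + 0 + 5/2))*35 = (-3*2*(-½))*35 = -6*(-½)*35 = 3*35 = 105)
Z(Y(-3), -1)³/r = (-30*(-1))³/105 = 30³*(1/105) = 27000*(1/105) = 1800/7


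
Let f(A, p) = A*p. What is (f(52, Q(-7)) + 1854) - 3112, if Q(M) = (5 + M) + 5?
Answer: -1102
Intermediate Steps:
Q(M) = 10 + M
(f(52, Q(-7)) + 1854) - 3112 = (52*(10 - 7) + 1854) - 3112 = (52*3 + 1854) - 3112 = (156 + 1854) - 3112 = 2010 - 3112 = -1102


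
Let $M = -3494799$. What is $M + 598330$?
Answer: $-2896469$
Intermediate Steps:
$M + 598330 = -3494799 + 598330 = -2896469$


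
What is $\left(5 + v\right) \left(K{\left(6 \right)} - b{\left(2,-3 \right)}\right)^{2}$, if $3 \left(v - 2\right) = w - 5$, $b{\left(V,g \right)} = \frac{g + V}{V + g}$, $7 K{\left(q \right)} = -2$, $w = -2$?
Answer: $\frac{54}{7} \approx 7.7143$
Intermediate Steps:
$K{\left(q \right)} = - \frac{2}{7}$ ($K{\left(q \right)} = \frac{1}{7} \left(-2\right) = - \frac{2}{7}$)
$b{\left(V,g \right)} = 1$ ($b{\left(V,g \right)} = \frac{V + g}{V + g} = 1$)
$v = - \frac{1}{3}$ ($v = 2 + \frac{-2 - 5}{3} = 2 + \frac{1}{3} \left(-7\right) = 2 - \frac{7}{3} = - \frac{1}{3} \approx -0.33333$)
$\left(5 + v\right) \left(K{\left(6 \right)} - b{\left(2,-3 \right)}\right)^{2} = \left(5 - \frac{1}{3}\right) \left(- \frac{2}{7} - 1\right)^{2} = \frac{14 \left(- \frac{2}{7} - 1\right)^{2}}{3} = \frac{14 \left(- \frac{9}{7}\right)^{2}}{3} = \frac{14}{3} \cdot \frac{81}{49} = \frac{54}{7}$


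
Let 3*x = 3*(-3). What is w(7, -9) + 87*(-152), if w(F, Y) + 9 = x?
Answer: -13236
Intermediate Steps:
x = -3 (x = (3*(-3))/3 = (1/3)*(-9) = -3)
w(F, Y) = -12 (w(F, Y) = -9 - 3 = -12)
w(7, -9) + 87*(-152) = -12 + 87*(-152) = -12 - 13224 = -13236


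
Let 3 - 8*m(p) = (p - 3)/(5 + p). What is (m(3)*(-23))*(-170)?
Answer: 5865/4 ≈ 1466.3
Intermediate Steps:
m(p) = 3/8 - (-3 + p)/(8*(5 + p)) (m(p) = 3/8 - (p - 3)/(8*(5 + p)) = 3/8 - (-3 + p)/(8*(5 + p)))
(m(3)*(-23))*(-170) = (((9 + 3)/(4*(5 + 3)))*(-23))*(-170) = (((1/4)*12/8)*(-23))*(-170) = (((1/4)*(1/8)*12)*(-23))*(-170) = ((3/8)*(-23))*(-170) = -69/8*(-170) = 5865/4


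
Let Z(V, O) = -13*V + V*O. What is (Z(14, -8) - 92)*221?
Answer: -85306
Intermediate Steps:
Z(V, O) = -13*V + O*V
(Z(14, -8) - 92)*221 = (14*(-13 - 8) - 92)*221 = (14*(-21) - 92)*221 = (-294 - 92)*221 = -386*221 = -85306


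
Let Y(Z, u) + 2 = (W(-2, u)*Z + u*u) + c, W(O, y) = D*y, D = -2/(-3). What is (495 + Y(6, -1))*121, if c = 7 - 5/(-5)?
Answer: 60258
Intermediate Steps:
D = ⅔ (D = -2*(-⅓) = ⅔ ≈ 0.66667)
c = 8 (c = 7 - 5*(-⅕) = 7 + 1 = 8)
W(O, y) = 2*y/3
Y(Z, u) = 6 + u² + 2*Z*u/3 (Y(Z, u) = -2 + (((2*u/3)*Z + u*u) + 8) = -2 + ((2*Z*u/3 + u²) + 8) = -2 + ((u² + 2*Z*u/3) + 8) = -2 + (8 + u² + 2*Z*u/3) = 6 + u² + 2*Z*u/3)
(495 + Y(6, -1))*121 = (495 + (6 + (-1)² + (⅔)*6*(-1)))*121 = (495 + (6 + 1 - 4))*121 = (495 + 3)*121 = 498*121 = 60258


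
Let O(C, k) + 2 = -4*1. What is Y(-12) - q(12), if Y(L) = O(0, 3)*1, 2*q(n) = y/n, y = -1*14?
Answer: -65/12 ≈ -5.4167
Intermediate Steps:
y = -14
O(C, k) = -6 (O(C, k) = -2 - 4*1 = -2 - 4 = -6)
q(n) = -7/n (q(n) = (-14/n)/2 = -7/n)
Y(L) = -6 (Y(L) = -6*1 = -6)
Y(-12) - q(12) = -6 - (-7)/12 = -6 - 1*(-7/12) = -6 + 7/12 = -65/12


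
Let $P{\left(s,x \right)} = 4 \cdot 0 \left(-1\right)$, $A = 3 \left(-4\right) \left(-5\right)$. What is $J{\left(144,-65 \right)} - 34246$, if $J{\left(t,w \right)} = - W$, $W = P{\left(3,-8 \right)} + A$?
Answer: $-34306$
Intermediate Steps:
$A = 60$ ($A = \left(-12\right) \left(-5\right) = 60$)
$P{\left(s,x \right)} = 0$ ($P{\left(s,x \right)} = 0 \left(-1\right) = 0$)
$W = 60$ ($W = 0 + 60 = 60$)
$J{\left(t,w \right)} = -60$ ($J{\left(t,w \right)} = \left(-1\right) 60 = -60$)
$J{\left(144,-65 \right)} - 34246 = -60 - 34246 = -34306$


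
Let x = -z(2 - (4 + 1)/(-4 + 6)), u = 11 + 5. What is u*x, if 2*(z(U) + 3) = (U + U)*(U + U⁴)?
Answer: 89/2 ≈ 44.500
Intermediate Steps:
z(U) = -3 + U*(U + U⁴) (z(U) = -3 + ((U + U)*(U + U⁴))/2 = -3 + ((2*U)*(U + U⁴))/2 = -3 + (2*U*(U + U⁴))/2 = -3 + U*(U + U⁴))
u = 16
x = 89/32 (x = -(-3 + (2 - (4 + 1)/(-4 + 6))² + (2 - (4 + 1)/(-4 + 6))⁵) = -(-3 + (2 - 5/2)² + (2 - 5/2)⁵) = -(-3 + (-½)² + (-½)⁵) = -(-3 + ¼ - 1/32) = -1*(-89/32) = 89/32 ≈ 2.7813)
u*x = 16*(89/32) = 89/2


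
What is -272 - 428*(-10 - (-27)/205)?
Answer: 810084/205 ≈ 3951.6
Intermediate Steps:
-272 - 428*(-10 - (-27)/205) = -272 - 428*(-10 - 1*(-27/205)) = -272 - 428*(-10 + 27/205) = -272 - 428*(-2023/205) = -272 + 865844/205 = 810084/205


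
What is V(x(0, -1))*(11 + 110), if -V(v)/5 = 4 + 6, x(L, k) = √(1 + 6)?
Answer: -6050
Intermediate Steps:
x(L, k) = √7
V(v) = -50 (V(v) = -5*(4 + 6) = -5*10 = -50)
V(x(0, -1))*(11 + 110) = -50*(11 + 110) = -50*121 = -6050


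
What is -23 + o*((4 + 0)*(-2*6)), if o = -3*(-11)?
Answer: -1607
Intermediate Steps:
o = 33
-23 + o*((4 + 0)*(-2*6)) = -23 + 33*((4 + 0)*(-2*6)) = -23 + 33*(4*(-12)) = -23 + 33*(-48) = -23 - 1584 = -1607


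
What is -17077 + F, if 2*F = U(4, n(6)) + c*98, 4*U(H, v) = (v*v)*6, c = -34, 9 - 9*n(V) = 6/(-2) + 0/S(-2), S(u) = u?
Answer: -56225/3 ≈ -18742.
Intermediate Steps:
n(V) = 4/3 (n(V) = 1 - (6/(-2) + 0/(-2))/9 = 1 - (6*(-1/2) + 0*(-1/2))/9 = 1 - (-3 + 0)/9 = 1 - 1/9*(-3) = 1 + 1/3 = 4/3)
U(H, v) = 3*v**2/2 (U(H, v) = ((v*v)*6)/4 = (v**2*6)/4 = (6*v**2)/4 = 3*v**2/2)
F = -4994/3 (F = (3*(4/3)**2/2 - 34*98)/2 = ((3/2)*(16/9) - 3332)/2 = (8/3 - 3332)/2 = (1/2)*(-9988/3) = -4994/3 ≈ -1664.7)
-17077 + F = -17077 - 4994/3 = -56225/3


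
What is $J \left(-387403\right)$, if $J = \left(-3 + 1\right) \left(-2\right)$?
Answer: $-1549612$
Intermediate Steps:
$J = 4$ ($J = \left(-2\right) \left(-2\right) = 4$)
$J \left(-387403\right) = 4 \left(-387403\right) = -1549612$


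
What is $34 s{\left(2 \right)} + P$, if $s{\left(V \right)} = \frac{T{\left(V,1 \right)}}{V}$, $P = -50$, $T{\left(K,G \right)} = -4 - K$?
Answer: $-152$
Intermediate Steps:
$s{\left(V \right)} = \frac{-4 - V}{V}$
$34 s{\left(2 \right)} + P = 34 \frac{-4 - 2}{2} - 50 = 34 \cdot \frac{1}{2} \left(-6\right) - 50 = 34 \left(-3\right) - 50 = -102 - 50 = -152$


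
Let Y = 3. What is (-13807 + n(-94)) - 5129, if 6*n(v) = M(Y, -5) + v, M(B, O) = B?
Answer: -113707/6 ≈ -18951.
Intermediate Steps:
n(v) = ½ + v/6 (n(v) = (3 + v)/6 = ½ + v/6)
(-13807 + n(-94)) - 5129 = (-13807 + (½ + (⅙)*(-94))) - 5129 = (-13807 + (½ - 47/3)) - 5129 = (-13807 - 91/6) - 5129 = -82933/6 - 5129 = -113707/6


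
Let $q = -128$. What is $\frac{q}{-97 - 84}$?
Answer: $\frac{128}{181} \approx 0.70718$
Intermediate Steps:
$\frac{q}{-97 - 84} = - \frac{128}{-97 - 84} = - \frac{128}{-181} = \left(-128\right) \left(- \frac{1}{181}\right) = \frac{128}{181}$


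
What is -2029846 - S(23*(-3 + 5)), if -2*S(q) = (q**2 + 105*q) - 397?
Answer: -4053143/2 ≈ -2.0266e+6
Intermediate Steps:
S(q) = 397/2 - 105*q/2 - q**2/2 (S(q) = -((q**2 + 105*q) - 397)/2 = -(-397 + q**2 + 105*q)/2 = 397/2 - 105*q/2 - q**2/2)
-2029846 - S(23*(-3 + 5)) = -2029846 - (397/2 - 2415*(-3 + 5)/2 - 529*(-3 + 5)**2/2) = -2029846 - (397/2 - 2415*2/2 - (23*2)**2/2) = -2029846 - (397/2 - 105/2*46 - 1/2*46**2) = -2029846 - (397/2 - 2415 - 1/2*2116) = -2029846 - (397/2 - 2415 - 1058) = -2029846 - 1*(-6549/2) = -2029846 + 6549/2 = -4053143/2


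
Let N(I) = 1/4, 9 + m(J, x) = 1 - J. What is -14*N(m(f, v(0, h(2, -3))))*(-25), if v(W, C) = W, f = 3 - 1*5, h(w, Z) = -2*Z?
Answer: 175/2 ≈ 87.500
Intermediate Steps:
f = -2 (f = 3 - 5 = -2)
m(J, x) = -8 - J (m(J, x) = -9 + (1 - J) = -8 - J)
N(I) = ¼ (N(I) = 1*(¼) = ¼)
-14*N(m(f, v(0, h(2, -3))))*(-25) = -14*¼*(-25) = -7/2*(-25) = 175/2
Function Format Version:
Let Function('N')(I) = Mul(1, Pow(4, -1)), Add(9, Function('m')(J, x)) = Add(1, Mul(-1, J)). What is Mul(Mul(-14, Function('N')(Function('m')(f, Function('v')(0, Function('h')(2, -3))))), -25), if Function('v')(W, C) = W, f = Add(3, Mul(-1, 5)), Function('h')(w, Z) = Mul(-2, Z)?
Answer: Rational(175, 2) ≈ 87.500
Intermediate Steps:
f = -2 (f = Add(3, -5) = -2)
Function('m')(J, x) = Add(-8, Mul(-1, J)) (Function('m')(J, x) = Add(-9, Add(1, Mul(-1, J))) = Add(-8, Mul(-1, J)))
Function('N')(I) = Rational(1, 4) (Function('N')(I) = Mul(1, Rational(1, 4)) = Rational(1, 4))
Mul(Mul(-14, Function('N')(Function('m')(f, Function('v')(0, Function('h')(2, -3))))), -25) = Mul(Mul(-14, Rational(1, 4)), -25) = Mul(Rational(-7, 2), -25) = Rational(175, 2)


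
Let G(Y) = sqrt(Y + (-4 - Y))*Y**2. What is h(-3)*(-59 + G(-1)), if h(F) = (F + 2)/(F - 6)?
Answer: -59/9 + 2*I/9 ≈ -6.5556 + 0.22222*I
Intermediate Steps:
G(Y) = 2*I*Y**2 (G(Y) = sqrt(-4)*Y**2 = (2*I)*Y**2 = 2*I*Y**2)
h(F) = (2 + F)/(-6 + F)
h(-3)*(-59 + G(-1)) = ((2 - 3)/(-6 - 3))*(-59 + 2*I*(-1)**2) = (-1/(-9))*(-59 + 2*I*1) = (-1/9*(-1))*(-59 + 2*I) = (-59 + 2*I)/9 = -59/9 + 2*I/9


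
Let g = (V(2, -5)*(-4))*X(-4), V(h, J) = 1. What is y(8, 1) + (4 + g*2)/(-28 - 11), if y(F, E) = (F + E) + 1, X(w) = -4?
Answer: 118/13 ≈ 9.0769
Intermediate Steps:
y(F, E) = 1 + E + F (y(F, E) = (E + F) + 1 = 1 + E + F)
g = 16 (g = (1*(-4))*(-4) = -4*(-4) = 16)
y(8, 1) + (4 + g*2)/(-28 - 11) = (1 + 1 + 8) + (4 + 16*2)/(-28 - 11) = 10 + (4 + 32)/(-39) = 10 - 1/39*36 = 10 - 12/13 = 118/13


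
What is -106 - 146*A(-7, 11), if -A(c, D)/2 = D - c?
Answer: 5150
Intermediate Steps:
A(c, D) = -2*D + 2*c (A(c, D) = -2*(D - c) = -2*D + 2*c)
-106 - 146*A(-7, 11) = -106 - 146*(-2*11 + 2*(-7)) = -106 - 146*(-22 - 14) = -106 - 146*(-36) = -106 + 5256 = 5150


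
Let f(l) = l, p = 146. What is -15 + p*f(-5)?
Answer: -745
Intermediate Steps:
-15 + p*f(-5) = -15 + 146*(-5) = -15 - 730 = -745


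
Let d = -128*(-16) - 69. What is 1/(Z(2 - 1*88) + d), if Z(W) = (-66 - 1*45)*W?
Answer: 1/11525 ≈ 8.6768e-5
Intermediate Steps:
Z(W) = -111*W (Z(W) = (-66 - 45)*W = -111*W)
d = 1979 (d = 2048 - 69 = 1979)
1/(Z(2 - 1*88) + d) = 1/(-111*(2 - 1*88) + 1979) = 1/(-111*(2 - 88) + 1979) = 1/(-111*(-86) + 1979) = 1/(9546 + 1979) = 1/11525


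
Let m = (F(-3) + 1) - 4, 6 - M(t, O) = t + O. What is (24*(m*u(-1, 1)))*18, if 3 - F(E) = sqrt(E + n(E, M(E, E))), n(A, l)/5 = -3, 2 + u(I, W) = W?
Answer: 1296*I*sqrt(2) ≈ 1832.8*I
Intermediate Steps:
u(I, W) = -2 + W
M(t, O) = 6 - O - t (M(t, O) = 6 - (t + O) = 6 - (O + t) = 6 + (-O - t) = 6 - O - t)
n(A, l) = -15 (n(A, l) = 5*(-3) = -15)
F(E) = 3 - sqrt(-15 + E) (F(E) = 3 - sqrt(E - 15) = 3 - sqrt(-15 + E))
m = -3*I*sqrt(2) (m = ((3 - sqrt(-15 - 3)) + 1) - 4 = ((3 - sqrt(-18)) + 1) - 4 = ((3 - 3*I*sqrt(2)) + 1) - 4 = (4 - 3*I*sqrt(2)) - 4 = -3*I*sqrt(2) ≈ -4.2426*I)
(24*(m*u(-1, 1)))*18 = (24*((-3*I*sqrt(2))*(-2 + 1)))*18 = (24*(-3*I*sqrt(2)*(-1)))*18 = (24*(3*I*sqrt(2)))*18 = (72*I*sqrt(2))*18 = 1296*I*sqrt(2)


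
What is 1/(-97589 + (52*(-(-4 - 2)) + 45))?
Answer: -1/97232 ≈ -1.0285e-5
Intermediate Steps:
1/(-97589 + (52*(-(-4 - 2)) + 45)) = 1/(-97589 + (52*(-1*(-6)) + 45)) = 1/(-97589 + (52*6 + 45)) = 1/(-97589 + (312 + 45)) = 1/(-97589 + 357) = 1/(-97232) = -1/97232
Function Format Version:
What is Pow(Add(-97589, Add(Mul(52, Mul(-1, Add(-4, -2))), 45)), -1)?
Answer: Rational(-1, 97232) ≈ -1.0285e-5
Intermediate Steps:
Pow(Add(-97589, Add(Mul(52, Mul(-1, Add(-4, -2))), 45)), -1) = Pow(Add(-97589, Add(Mul(52, Mul(-1, -6)), 45)), -1) = Pow(Add(-97589, Add(Mul(52, 6), 45)), -1) = Pow(Add(-97589, Add(312, 45)), -1) = Pow(Add(-97589, 357), -1) = Pow(-97232, -1) = Rational(-1, 97232)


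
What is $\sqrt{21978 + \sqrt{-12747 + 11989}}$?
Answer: $\sqrt{21978 + i \sqrt{758}} \approx 148.25 + 0.0928 i$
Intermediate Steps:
$\sqrt{21978 + \sqrt{-12747 + 11989}} = \sqrt{21978 + \sqrt{-758}} = \sqrt{21978 + i \sqrt{758}}$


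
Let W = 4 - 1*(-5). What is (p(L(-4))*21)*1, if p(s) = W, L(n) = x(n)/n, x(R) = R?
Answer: 189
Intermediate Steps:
W = 9 (W = 4 + 5 = 9)
L(n) = 1 (L(n) = n/n = 1)
p(s) = 9
(p(L(-4))*21)*1 = (9*21)*1 = 189*1 = 189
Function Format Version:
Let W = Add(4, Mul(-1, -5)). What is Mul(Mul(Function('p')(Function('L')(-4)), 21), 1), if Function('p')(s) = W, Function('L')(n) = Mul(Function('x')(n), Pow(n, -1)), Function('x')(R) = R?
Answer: 189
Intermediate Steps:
W = 9 (W = Add(4, 5) = 9)
Function('L')(n) = 1 (Function('L')(n) = Mul(n, Pow(n, -1)) = 1)
Function('p')(s) = 9
Mul(Mul(Function('p')(Function('L')(-4)), 21), 1) = Mul(Mul(9, 21), 1) = Mul(189, 1) = 189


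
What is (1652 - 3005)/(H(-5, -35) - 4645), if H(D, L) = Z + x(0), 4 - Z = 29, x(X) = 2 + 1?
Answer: 1353/4667 ≈ 0.28991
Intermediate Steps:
x(X) = 3
Z = -25 (Z = 4 - 1*29 = 4 - 29 = -25)
H(D, L) = -22 (H(D, L) = -25 + 3 = -22)
(1652 - 3005)/(H(-5, -35) - 4645) = (1652 - 3005)/(-22 - 4645) = -1353/(-4667) = -1353*(-1/4667) = 1353/4667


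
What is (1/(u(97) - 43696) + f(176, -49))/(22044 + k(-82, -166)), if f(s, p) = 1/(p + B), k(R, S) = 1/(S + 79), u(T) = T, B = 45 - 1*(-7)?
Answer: 421428/27871779791 ≈ 1.5120e-5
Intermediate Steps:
B = 52 (B = 45 + 7 = 52)
k(R, S) = 1/(79 + S)
f(s, p) = 1/(52 + p) (f(s, p) = 1/(p + 52) = 1/(52 + p))
(1/(u(97) - 43696) + f(176, -49))/(22044 + k(-82, -166)) = (1/(97 - 43696) + 1/(52 - 49))/(22044 + 1/(79 - 166)) = (1/(-43599) + 1/3)/(22044 + 1/(-87)) = (-1/43599 + ⅓)/(22044 - 1/87) = 4844/(14533*(1917827/87)) = (4844/14533)*(87/1917827) = 421428/27871779791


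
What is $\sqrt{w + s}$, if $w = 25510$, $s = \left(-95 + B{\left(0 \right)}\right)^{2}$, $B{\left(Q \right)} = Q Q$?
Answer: $\sqrt{34535} \approx 185.84$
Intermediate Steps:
$B{\left(Q \right)} = Q^{2}$
$s = 9025$ ($s = \left(-95 + 0^{2}\right)^{2} = \left(-95 + 0\right)^{2} = \left(-95\right)^{2} = 9025$)
$\sqrt{w + s} = \sqrt{25510 + 9025} = \sqrt{34535}$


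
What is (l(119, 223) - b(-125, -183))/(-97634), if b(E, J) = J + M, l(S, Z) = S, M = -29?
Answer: -331/97634 ≈ -0.0033902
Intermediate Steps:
b(E, J) = -29 + J (b(E, J) = J - 29 = -29 + J)
(l(119, 223) - b(-125, -183))/(-97634) = (119 - (-29 - 183))/(-97634) = (119 - 1*(-212))*(-1/97634) = (119 + 212)*(-1/97634) = 331*(-1/97634) = -331/97634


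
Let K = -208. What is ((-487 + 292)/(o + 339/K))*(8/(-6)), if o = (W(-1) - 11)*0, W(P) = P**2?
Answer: -54080/339 ≈ -159.53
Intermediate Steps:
o = 0 (o = ((-1)**2 - 11)*0 = (1 - 11)*0 = -10*0 = 0)
((-487 + 292)/(o + 339/K))*(8/(-6)) = ((-487 + 292)/(0 + 339/(-208)))*(8/(-6)) = (-195/(0 + 339*(-1/208)))*(8*(-1/6)) = -195/(0 - 339/208)*(-4/3) = -195/(-339/208)*(-4/3) = -195*(-208/339)*(-4/3) = (13520/113)*(-4/3) = -54080/339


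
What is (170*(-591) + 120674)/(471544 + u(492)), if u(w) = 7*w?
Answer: 5051/118747 ≈ 0.042536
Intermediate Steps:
(170*(-591) + 120674)/(471544 + u(492)) = (170*(-591) + 120674)/(471544 + 7*492) = (-100470 + 120674)/(471544 + 3444) = 20204/474988 = 20204*(1/474988) = 5051/118747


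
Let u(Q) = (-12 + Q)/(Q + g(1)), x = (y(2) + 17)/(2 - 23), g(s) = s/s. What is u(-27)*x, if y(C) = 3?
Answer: -10/7 ≈ -1.4286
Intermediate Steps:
g(s) = 1
x = -20/21 (x = (3 + 17)/(2 - 23) = 20/(-21) = 20*(-1/21) = -20/21 ≈ -0.95238)
u(Q) = (-12 + Q)/(1 + Q) (u(Q) = (-12 + Q)/(Q + 1) = (-12 + Q)/(1 + Q))
u(-27)*x = ((-12 - 27)/(1 - 27))*(-20/21) = (-39/(-26))*(-20/21) = -1/26*(-39)*(-20/21) = (3/2)*(-20/21) = -10/7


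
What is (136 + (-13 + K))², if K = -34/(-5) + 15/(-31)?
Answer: 401761936/24025 ≈ 16723.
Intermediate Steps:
K = 979/155 (K = -34*(-⅕) + 15*(-1/31) = 34/5 - 15/31 = 979/155 ≈ 6.3161)
(136 + (-13 + K))² = (136 + (-13 + 979/155))² = (136 - 1036/155)² = (20044/155)² = 401761936/24025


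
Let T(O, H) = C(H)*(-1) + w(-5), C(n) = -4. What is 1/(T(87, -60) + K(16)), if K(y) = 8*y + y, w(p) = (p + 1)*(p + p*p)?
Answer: 1/68 ≈ 0.014706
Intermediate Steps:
w(p) = (1 + p)*(p + p**2)
T(O, H) = -76 (T(O, H) = -4*(-1) - 5*(1 + (-5)**2 + 2*(-5)) = 4 - 5*(1 + 25 - 10) = 4 - 5*16 = 4 - 80 = -76)
K(y) = 9*y
1/(T(87, -60) + K(16)) = 1/(-76 + 9*16) = 1/(-76 + 144) = 1/68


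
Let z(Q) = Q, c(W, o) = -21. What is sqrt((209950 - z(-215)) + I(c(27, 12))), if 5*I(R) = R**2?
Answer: sqrt(5256330)/5 ≈ 458.53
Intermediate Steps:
I(R) = R**2/5
sqrt((209950 - z(-215)) + I(c(27, 12))) = sqrt((209950 - 1*(-215)) + (1/5)*(-21)**2) = sqrt((209950 + 215) + (1/5)*441) = sqrt(210165 + 441/5) = sqrt(1051266/5) = sqrt(5256330)/5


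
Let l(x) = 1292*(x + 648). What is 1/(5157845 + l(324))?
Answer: 1/6413669 ≈ 1.5592e-7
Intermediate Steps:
l(x) = 837216 + 1292*x (l(x) = 1292*(648 + x) = 837216 + 1292*x)
1/(5157845 + l(324)) = 1/(5157845 + (837216 + 1292*324)) = 1/(5157845 + (837216 + 418608)) = 1/(5157845 + 1255824) = 1/6413669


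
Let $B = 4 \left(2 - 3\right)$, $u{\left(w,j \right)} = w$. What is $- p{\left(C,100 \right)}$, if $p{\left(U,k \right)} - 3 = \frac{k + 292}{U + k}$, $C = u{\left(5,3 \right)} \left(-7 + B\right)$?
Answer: $- \frac{527}{45} \approx -11.711$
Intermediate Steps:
$B = -4$ ($B = 4 \left(-1\right) = -4$)
$C = -55$ ($C = 5 \left(-7 - 4\right) = 5 \left(-11\right) = -55$)
$p{\left(U,k \right)} = 3 + \frac{292 + k}{U + k}$ ($p{\left(U,k \right)} = 3 + \frac{k + 292}{U + k} = 3 + \frac{292 + k}{U + k}$)
$- p{\left(C,100 \right)} = - \frac{292 + 3 \left(-55\right) + 4 \cdot 100}{-55 + 100} = - \frac{292 - 165 + 400}{45} = - \frac{527}{45}$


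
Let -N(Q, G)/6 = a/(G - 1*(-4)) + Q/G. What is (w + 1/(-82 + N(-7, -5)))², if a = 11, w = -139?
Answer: 287743369/14884 ≈ 19332.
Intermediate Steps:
N(Q, G) = -66/(4 + G) - 6*Q/G (N(Q, G) = -6*(11/(G - 1*(-4)) + Q/G) = -6*(11/(G + 4) + Q/G) = -6*(11/(4 + G) + Q/G) = -66/(4 + G) - 6*Q/G)
(w + 1/(-82 + N(-7, -5)))² = (-139 + 1/(-82 + 6*(-11*(-5) - 4*(-7) - 1*(-5)*(-7))/(-5*(4 - 5))))² = (-139 + 1/(-82 + 6*(-⅕)*(55 + 28 - 35)/(-1)))² = (-139 + 1/(-82 + 6*(-⅕)*(-1)*48))² = (-139 + 1/(-82 + 288/5))² = (-139 + 1/(-122/5))² = (-139 - 5/122)² = (-16963/122)² = 287743369/14884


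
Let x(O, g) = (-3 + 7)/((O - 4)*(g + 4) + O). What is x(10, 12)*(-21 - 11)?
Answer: -64/53 ≈ -1.2075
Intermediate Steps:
x(O, g) = 4/(O + (-4 + O)*(4 + g)) (x(O, g) = 4/((-4 + O)*(4 + g) + O) = 4/(O + (-4 + O)*(4 + g)))
x(10, 12)*(-21 - 11) = (4/(-16 - 4*12 + 5*10 + 10*12))*(-21 - 11) = (4/(-16 - 48 + 50 + 120))*(-32) = (4/106)*(-32) = (4*(1/106))*(-32) = (2/53)*(-32) = -64/53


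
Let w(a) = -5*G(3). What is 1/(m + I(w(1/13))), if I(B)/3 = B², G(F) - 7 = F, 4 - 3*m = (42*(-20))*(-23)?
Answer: 3/3184 ≈ 0.00094221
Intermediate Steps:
m = -19316/3 (m = 4/3 - 42*(-20)*(-23)/3 = 4/3 - (-280)*(-23) = 4/3 - ⅓*19320 = 4/3 - 6440 = -19316/3 ≈ -6438.7)
G(F) = 7 + F
w(a) = -50 (w(a) = -5*(7 + 3) = -5*10 = -50)
I(B) = 3*B²
1/(m + I(w(1/13))) = 1/(-19316/3 + 3*(-50)²) = 1/(-19316/3 + 3*2500) = 1/(-19316/3 + 7500) = 1/(3184/3) = 3/3184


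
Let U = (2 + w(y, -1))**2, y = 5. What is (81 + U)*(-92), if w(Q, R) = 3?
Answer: -9752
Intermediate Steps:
U = 25 (U = (2 + 3)**2 = 5**2 = 25)
(81 + U)*(-92) = (81 + 25)*(-92) = 106*(-92) = -9752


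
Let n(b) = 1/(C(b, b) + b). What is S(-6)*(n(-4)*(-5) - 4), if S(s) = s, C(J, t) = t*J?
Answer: 53/2 ≈ 26.500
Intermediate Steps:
C(J, t) = J*t
n(b) = 1/(b + b²) (n(b) = 1/(b*b + b) = 1/(b² + b) = 1/(b + b²))
S(-6)*(n(-4)*(-5) - 4) = -6*((1/((-4)*(1 - 4)))*(-5) - 4) = -6*(-¼/(-3)*(-5) - 4) = -6*(-¼*(-⅓)*(-5) - 4) = -6*((1/12)*(-5) - 4) = -6*(-5/12 - 4) = -6*(-53/12) = 53/2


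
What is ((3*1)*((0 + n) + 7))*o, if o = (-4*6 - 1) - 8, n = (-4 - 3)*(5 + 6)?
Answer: 6930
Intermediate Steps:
n = -77 (n = -7*11 = -77)
o = -33 (o = (-24 - 1) - 8 = -25 - 8 = -33)
((3*1)*((0 + n) + 7))*o = ((3*1)*((0 - 77) + 7))*(-33) = (3*(-77 + 7))*(-33) = (3*(-70))*(-33) = -210*(-33) = 6930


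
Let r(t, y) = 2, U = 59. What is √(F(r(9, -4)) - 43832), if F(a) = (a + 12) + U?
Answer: I*√43759 ≈ 209.19*I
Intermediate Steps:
F(a) = 71 + a (F(a) = (a + 12) + 59 = (12 + a) + 59 = 71 + a)
√(F(r(9, -4)) - 43832) = √((71 + 2) - 43832) = √(73 - 43832) = √(-43759) = I*√43759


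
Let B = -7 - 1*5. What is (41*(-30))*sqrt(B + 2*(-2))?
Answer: -4920*I ≈ -4920.0*I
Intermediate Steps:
B = -12 (B = -7 - 5 = -12)
(41*(-30))*sqrt(B + 2*(-2)) = (41*(-30))*sqrt(-12 + 2*(-2)) = -1230*sqrt(-12 - 4) = -4920*I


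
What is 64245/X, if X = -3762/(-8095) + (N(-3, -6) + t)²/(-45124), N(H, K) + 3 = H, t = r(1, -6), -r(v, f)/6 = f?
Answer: 1955611268425/13539249 ≈ 1.4444e+5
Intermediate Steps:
r(v, f) = -6*f
t = 36 (t = -6*(-6) = 36)
N(H, K) = -3 + H
X = 40617747/91319695 (X = -3762/(-8095) + ((-3 - 3) + 36)²/(-45124) = -3762*(-1/8095) + (-6 + 36)²*(-1/45124) = 3762/8095 + 30²*(-1/45124) = 3762/8095 + 900*(-1/45124) = 3762/8095 - 225/11281 = 40617747/91319695 ≈ 0.44479)
64245/X = 64245/(40617747/91319695) = 64245*(91319695/40617747) = 1955611268425/13539249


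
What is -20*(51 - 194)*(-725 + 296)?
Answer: -1226940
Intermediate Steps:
-20*(51 - 194)*(-725 + 296) = -(-2860)*(-429) = -20*61347 = -1226940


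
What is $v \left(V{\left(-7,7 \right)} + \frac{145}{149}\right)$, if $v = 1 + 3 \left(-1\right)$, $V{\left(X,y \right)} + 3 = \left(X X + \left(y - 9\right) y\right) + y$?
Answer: $- \frac{11912}{149} \approx -79.946$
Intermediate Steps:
$V{\left(X,y \right)} = -3 + y + X^{2} + y \left(-9 + y\right)$ ($V{\left(X,y \right)} = -3 + \left(\left(X X + \left(y - 9\right) y\right) + y\right) = -3 + \left(\left(X^{2} + \left(-9 + y\right) y\right) + y\right) = -3 + \left(\left(X^{2} + y \left(-9 + y\right)\right) + y\right) = -3 + \left(y + X^{2} + y \left(-9 + y\right)\right) = -3 + y + X^{2} + y \left(-9 + y\right)$)
$v = -2$ ($v = 1 - 3 = -2$)
$v \left(V{\left(-7,7 \right)} + \frac{145}{149}\right) = - 2 \left(\left(-3 + \left(-7\right)^{2} + 7^{2} - 56\right) + \frac{145}{149}\right) = - 2 \left(\left(-3 + 49 + 49 - 56\right) + 145 \cdot \frac{1}{149}\right) = - 2 \left(39 + \frac{145}{149}\right) = \left(-2\right) \frac{5956}{149} = - \frac{11912}{149}$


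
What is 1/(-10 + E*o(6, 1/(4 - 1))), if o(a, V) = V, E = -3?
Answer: -1/11 ≈ -0.090909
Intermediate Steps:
1/(-10 + E*o(6, 1/(4 - 1))) = 1/(-10 - 3/(4 - 1)) = 1/(-10 - 3/3) = 1/(-10 - 3*1/3) = 1/(-10 - 1) = 1/(-11) = -1/11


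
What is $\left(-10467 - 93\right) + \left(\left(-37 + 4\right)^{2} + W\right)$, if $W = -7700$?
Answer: $-17171$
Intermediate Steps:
$\left(-10467 - 93\right) + \left(\left(-37 + 4\right)^{2} + W\right) = \left(-10467 - 93\right) - \left(7700 - \left(-37 + 4\right)^{2}\right) = -10560 - \left(7700 - \left(-33\right)^{2}\right) = -10560 + \left(1089 - 7700\right) = -10560 - 6611 = -17171$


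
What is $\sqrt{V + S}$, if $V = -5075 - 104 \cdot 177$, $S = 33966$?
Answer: $\sqrt{10483} \approx 102.39$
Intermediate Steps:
$V = -23483$ ($V = -5075 - 18408 = -23483$)
$\sqrt{V + S} = \sqrt{-23483 + 33966} = \sqrt{10483}$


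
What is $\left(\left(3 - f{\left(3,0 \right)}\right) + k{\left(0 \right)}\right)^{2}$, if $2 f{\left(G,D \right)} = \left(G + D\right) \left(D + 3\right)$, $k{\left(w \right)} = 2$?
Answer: $\frac{1}{4} \approx 0.25$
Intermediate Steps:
$f{\left(G,D \right)} = \frac{\left(3 + D\right) \left(D + G\right)}{2}$ ($f{\left(G,D \right)} = \frac{\left(G + D\right) \left(D + 3\right)}{2} = \frac{\left(D + G\right) \left(3 + D\right)}{2} = \frac{\left(3 + D\right) \left(D + G\right)}{2}$)
$\left(\left(3 - f{\left(3,0 \right)}\right) + k{\left(0 \right)}\right)^{2} = \left(\left(3 - \left(\frac{0^{2}}{2} + \frac{3}{2} \cdot 0 + \frac{3}{2} \cdot 3 + \frac{1}{2} \cdot 0 \cdot 3\right)\right) + 2\right)^{2} = \left(\left(3 - \left(\frac{1}{2} \cdot 0 + 0 + \frac{9}{2} + 0\right)\right) + 2\right)^{2} = \left(\left(3 - \left(0 + 0 + \frac{9}{2} + 0\right)\right) + 2\right)^{2} = \left(\left(3 - \frac{9}{2}\right) + 2\right)^{2} = \left(- \frac{3}{2} + 2\right)^{2} = \left(\frac{1}{2}\right)^{2} = \frac{1}{4}$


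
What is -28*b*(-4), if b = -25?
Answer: -2800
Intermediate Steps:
-28*b*(-4) = -28*(-25)*(-4) = 700*(-4) = -2800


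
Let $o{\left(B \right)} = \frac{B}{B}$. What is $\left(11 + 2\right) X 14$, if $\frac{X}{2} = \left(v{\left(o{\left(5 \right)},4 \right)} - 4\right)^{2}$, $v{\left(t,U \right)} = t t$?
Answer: $3276$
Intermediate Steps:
$o{\left(B \right)} = 1$
$v{\left(t,U \right)} = t^{2}$
$X = 18$ ($X = 2 \left(1^{2} - 4\right)^{2} = 2 \left(1 - 4\right)^{2} = 2 \left(-3\right)^{2} = 2 \cdot 9 = 18$)
$\left(11 + 2\right) X 14 = \left(11 + 2\right) 18 \cdot 14 = 13 \cdot 18 \cdot 14 = 234 \cdot 14 = 3276$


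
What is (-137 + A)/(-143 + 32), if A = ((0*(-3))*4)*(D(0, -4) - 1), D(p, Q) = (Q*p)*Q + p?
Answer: 137/111 ≈ 1.2342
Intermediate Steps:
D(p, Q) = p + p*Q² (D(p, Q) = p*Q² + p = p + p*Q²)
A = 0 (A = ((0*(-3))*4)*(0*(1 + (-4)²) - 1) = (0*4)*(0*(1 + 16) - 1) = 0*(0*17 - 1) = 0*(0 - 1) = 0*(-1) = 0)
(-137 + A)/(-143 + 32) = (-137 + 0)/(-143 + 32) = -137/(-111) = -1/111*(-137) = 137/111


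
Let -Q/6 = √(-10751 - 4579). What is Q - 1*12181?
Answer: -12181 - 6*I*√15330 ≈ -12181.0 - 742.89*I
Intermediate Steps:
Q = -6*I*√15330 (Q = -6*√(-10751 - 4579) = -6*I*√15330 ≈ -742.89*I)
Q - 1*12181 = -6*I*√15330 - 1*12181 = -6*I*√15330 - 12181 = -12181 - 6*I*√15330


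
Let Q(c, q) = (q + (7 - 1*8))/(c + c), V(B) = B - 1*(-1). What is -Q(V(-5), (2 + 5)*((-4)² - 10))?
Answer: 41/8 ≈ 5.1250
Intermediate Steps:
V(B) = 1 + B (V(B) = B + 1 = 1 + B)
Q(c, q) = (-1 + q)/(2*c) (Q(c, q) = (q + (7 - 8))/((2*c)) = (q - 1)*(1/(2*c)) = (-1 + q)*(1/(2*c)) = (-1 + q)/(2*c))
-Q(V(-5), (2 + 5)*((-4)² - 10)) = -(-1 + (2 + 5)*((-4)² - 10))/(2*(1 - 5)) = -(-1 + 7*(16 - 10))/(2*(-4)) = -(-1)*(-1 + 7*6)/(2*4) = -(-1)*(-1 + 42)/(2*4) = -(-1)*41/(2*4) = -1*(-41/8) = 41/8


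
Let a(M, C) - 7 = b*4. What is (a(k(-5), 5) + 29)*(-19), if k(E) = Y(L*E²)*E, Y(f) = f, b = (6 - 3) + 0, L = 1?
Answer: -912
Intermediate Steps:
b = 3 (b = 3 + 0 = 3)
k(E) = E³ (k(E) = (1*E²)*E = E²*E = E³)
a(M, C) = 19 (a(M, C) = 7 + 3*4 = 7 + 12 = 19)
(a(k(-5), 5) + 29)*(-19) = (19 + 29)*(-19) = 48*(-19) = -912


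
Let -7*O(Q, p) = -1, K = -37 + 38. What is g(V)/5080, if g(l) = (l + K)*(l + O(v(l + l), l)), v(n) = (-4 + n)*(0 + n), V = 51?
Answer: 2327/4445 ≈ 0.52351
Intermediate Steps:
K = 1
v(n) = n*(-4 + n) (v(n) = (-4 + n)*n = n*(-4 + n))
O(Q, p) = ⅐ (O(Q, p) = -⅐*(-1) = ⅐)
g(l) = (1 + l)*(⅐ + l) (g(l) = (l + 1)*(l + ⅐) = (1 + l)*(⅐ + l))
g(V)/5080 = (⅐ + 51² + (8/7)*51)/5080 = (⅐ + 2601 + 408/7)*(1/5080) = (18616/7)*(1/5080) = 2327/4445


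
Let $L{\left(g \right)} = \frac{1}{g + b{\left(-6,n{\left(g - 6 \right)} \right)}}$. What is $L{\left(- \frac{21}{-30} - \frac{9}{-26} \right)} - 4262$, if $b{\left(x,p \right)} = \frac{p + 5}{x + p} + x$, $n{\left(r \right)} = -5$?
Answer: $- \frac{1372429}{322} \approx -4262.2$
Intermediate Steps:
$b{\left(x,p \right)} = x + \frac{5 + p}{p + x}$ ($b{\left(x,p \right)} = \frac{5 + p}{p + x} + x = x + \frac{5 + p}{p + x}$)
$L{\left(g \right)} = \frac{1}{-6 + g}$ ($L{\left(g \right)} = \frac{1}{g + \frac{5 - 5 + \left(-6\right)^{2} - -30}{-5 - 6}} = \frac{1}{g + \frac{5 - 5 + 36 + 30}{-11}} = \frac{1}{g - 6} = \frac{1}{-6 + g}$)
$L{\left(- \frac{21}{-30} - \frac{9}{-26} \right)} - 4262 = \frac{1}{-6 - \left(- \frac{9}{26} - \frac{7}{10}\right)} - 4262 = \frac{1}{-6 - - \frac{68}{65}} - 4262 = \frac{1}{-6 + \left(\frac{7}{10} + \frac{9}{26}\right)} - 4262 = \frac{1}{-6 + \frac{68}{65}} - 4262 = \frac{1}{- \frac{322}{65}} - 4262 = - \frac{65}{322} - 4262 = - \frac{1372429}{322}$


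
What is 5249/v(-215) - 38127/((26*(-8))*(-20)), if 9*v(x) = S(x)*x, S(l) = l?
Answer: -313179603/38459200 ≈ -8.1432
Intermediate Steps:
v(x) = x**2/9 (v(x) = (x*x)/9 = x**2/9)
5249/v(-215) - 38127/((26*(-8))*(-20)) = 5249/(((1/9)*(-215)**2)) - 38127/((26*(-8))*(-20)) = 5249/(((1/9)*46225)) - 38127/((-208*(-20))) = 5249/(46225/9) - 38127/4160 = 5249*(9/46225) - 38127*1/4160 = 47241/46225 - 38127/4160 = -313179603/38459200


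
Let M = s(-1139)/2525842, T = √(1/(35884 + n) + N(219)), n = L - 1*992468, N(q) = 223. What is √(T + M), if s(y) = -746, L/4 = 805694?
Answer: √(-37800578541909031508 + 225906688307058517*√71577790037429)/357752683354 ≈ 3.8643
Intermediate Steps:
L = 3222776 (L = 4*805694 = 3222776)
n = 2230308 (n = 3222776 - 1*992468 = 3222776 - 992468 = 2230308)
T = √71577790037429/566548 (T = √(1/(35884 + 2230308) + 223) = √(1/2266192 + 223) = √(505360817/2266192) = √71577790037429/566548 ≈ 14.933)
M = -373/1262921 (M = -746/2525842 = -746*1/2525842 = -373/1262921 ≈ -0.00029535)
√(T + M) = √(√71577790037429/566548 - 373/1262921) = √(-373/1262921 + √71577790037429/566548)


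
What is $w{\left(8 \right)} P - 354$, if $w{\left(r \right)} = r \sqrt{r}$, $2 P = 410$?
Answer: $-354 + 3280 \sqrt{2} \approx 4284.6$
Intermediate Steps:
$P = 205$ ($P = \frac{1}{2} \cdot 410 = 205$)
$w{\left(r \right)} = r^{\frac{3}{2}}$
$w{\left(8 \right)} P - 354 = 8^{\frac{3}{2}} \cdot 205 - 354 = 16 \sqrt{2} \cdot 205 - 354 = 3280 \sqrt{2} - 354 = -354 + 3280 \sqrt{2}$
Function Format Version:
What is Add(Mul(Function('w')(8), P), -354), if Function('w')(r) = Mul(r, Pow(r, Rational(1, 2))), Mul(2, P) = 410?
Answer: Add(-354, Mul(3280, Pow(2, Rational(1, 2)))) ≈ 4284.6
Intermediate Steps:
P = 205 (P = Mul(Rational(1, 2), 410) = 205)
Function('w')(r) = Pow(r, Rational(3, 2))
Add(Mul(Function('w')(8), P), -354) = Add(Mul(Pow(8, Rational(3, 2)), 205), -354) = Add(Mul(Mul(16, Pow(2, Rational(1, 2))), 205), -354) = Add(Mul(3280, Pow(2, Rational(1, 2))), -354) = Add(-354, Mul(3280, Pow(2, Rational(1, 2))))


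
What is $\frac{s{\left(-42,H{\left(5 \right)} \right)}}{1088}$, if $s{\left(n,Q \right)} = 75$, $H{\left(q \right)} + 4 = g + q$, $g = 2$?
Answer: $\frac{75}{1088} \approx 0.068934$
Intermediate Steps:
$H{\left(q \right)} = -2 + q$ ($H{\left(q \right)} = -4 + \left(2 + q\right) = -2 + q$)
$\frac{s{\left(-42,H{\left(5 \right)} \right)}}{1088} = \frac{75}{1088}$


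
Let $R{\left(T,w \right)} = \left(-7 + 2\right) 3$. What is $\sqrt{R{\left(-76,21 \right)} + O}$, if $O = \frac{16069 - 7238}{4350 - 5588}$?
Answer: $\frac{i \sqrt{33922438}}{1238} \approx 4.7046 i$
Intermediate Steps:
$O = - \frac{8831}{1238}$ ($O = \frac{8831}{4350 + \left(-12132 + 6544\right)} = \frac{8831}{4350 - 5588} = \frac{8831}{-1238} = 8831 \left(- \frac{1}{1238}\right) = - \frac{8831}{1238} \approx -7.1333$)
$R{\left(T,w \right)} = -15$ ($R{\left(T,w \right)} = \left(-5\right) 3 = -15$)
$\sqrt{R{\left(-76,21 \right)} + O} = \sqrt{-15 - \frac{8831}{1238}} = \sqrt{- \frac{27401}{1238}} = \frac{i \sqrt{33922438}}{1238}$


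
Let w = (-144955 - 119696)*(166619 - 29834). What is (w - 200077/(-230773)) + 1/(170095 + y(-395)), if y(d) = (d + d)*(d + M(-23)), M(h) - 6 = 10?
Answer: -3922267700496484080117/108349077365 ≈ -3.6200e+10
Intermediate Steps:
M(h) = 16 (M(h) = 6 + 10 = 16)
w = -36200287035 (w = -264651*136785 = -36200287035)
y(d) = 2*d*(16 + d) (y(d) = (d + d)*(d + 16) = (2*d)*(16 + d) = 2*d*(16 + d))
(w - 200077/(-230773)) + 1/(170095 + y(-395)) = (-36200287035 - 200077/(-230773)) + 1/(170095 + 2*(-395)*(16 - 395)) = (-36200287035 - 200077*(-1/230773)) + 1/(170095 + 2*(-395)*(-379)) = (-36200287035 + 200077/230773) + 1/(170095 + 299410) = -8354048839727978/230773 + 1/469505 = -3922267700496484080117/108349077365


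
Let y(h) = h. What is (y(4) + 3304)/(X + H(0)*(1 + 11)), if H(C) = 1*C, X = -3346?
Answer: -1654/1673 ≈ -0.98864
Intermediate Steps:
H(C) = C
(y(4) + 3304)/(X + H(0)*(1 + 11)) = (4 + 3304)/(-3346 + 0*(1 + 11)) = 3308/(-3346 + 0*12) = 3308/(-3346 + 0) = 3308/(-3346) = 3308*(-1/3346) = -1654/1673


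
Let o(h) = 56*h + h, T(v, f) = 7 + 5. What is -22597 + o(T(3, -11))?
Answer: -21913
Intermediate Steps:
T(v, f) = 12
o(h) = 57*h
-22597 + o(T(3, -11)) = -22597 + 57*12 = -22597 + 684 = -21913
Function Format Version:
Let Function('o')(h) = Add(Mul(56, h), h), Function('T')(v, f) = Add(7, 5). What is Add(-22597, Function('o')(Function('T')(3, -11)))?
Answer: -21913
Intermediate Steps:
Function('T')(v, f) = 12
Function('o')(h) = Mul(57, h)
Add(-22597, Function('o')(Function('T')(3, -11))) = Add(-22597, Mul(57, 12)) = Add(-22597, 684) = -21913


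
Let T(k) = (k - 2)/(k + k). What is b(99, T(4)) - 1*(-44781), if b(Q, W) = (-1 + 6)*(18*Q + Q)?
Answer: 54186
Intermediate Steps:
T(k) = (-2 + k)/(2*k) (T(k) = (-2 + k)/((2*k)) = (-2 + k)*(1/(2*k)) = (-2 + k)/(2*k))
b(Q, W) = 95*Q (b(Q, W) = 5*(19*Q) = 95*Q)
b(99, T(4)) - 1*(-44781) = 95*99 - 1*(-44781) = 9405 + 44781 = 54186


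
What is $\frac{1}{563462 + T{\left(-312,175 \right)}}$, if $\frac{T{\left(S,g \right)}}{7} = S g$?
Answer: $\frac{1}{181262} \approx 5.5169 \cdot 10^{-6}$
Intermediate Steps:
$T{\left(S,g \right)} = 7 S g$
$\frac{1}{563462 + T{\left(-312,175 \right)}} = \frac{1}{563462 + 7 \left(-312\right) 175} = \frac{1}{563462 - 382200} = \frac{1}{181262}$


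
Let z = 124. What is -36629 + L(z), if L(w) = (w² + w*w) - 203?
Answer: -6080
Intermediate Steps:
L(w) = -203 + 2*w² (L(w) = (w² + w²) - 203 = 2*w² - 203 = -203 + 2*w²)
-36629 + L(z) = -36629 + (-203 + 2*124²) = -36629 + (-203 + 2*15376) = -36629 + (-203 + 30752) = -36629 + 30549 = -6080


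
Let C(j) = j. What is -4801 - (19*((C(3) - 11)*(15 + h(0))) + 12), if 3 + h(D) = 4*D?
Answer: -2989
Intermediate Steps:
h(D) = -3 + 4*D
-4801 - (19*((C(3) - 11)*(15 + h(0))) + 12) = -4801 - (19*((3 - 11)*(15 + (-3 + 4*0))) + 12) = -4801 - (19*(-8*(15 + (-3 + 0))) + 12) = -4801 - (19*(-8*(15 - 3)) + 12) = -4801 - (19*(-8*12) + 12) = -4801 - (19*(-96) + 12) = -4801 - (-1824 + 12) = -4801 - 1*(-1812) = -4801 + 1812 = -2989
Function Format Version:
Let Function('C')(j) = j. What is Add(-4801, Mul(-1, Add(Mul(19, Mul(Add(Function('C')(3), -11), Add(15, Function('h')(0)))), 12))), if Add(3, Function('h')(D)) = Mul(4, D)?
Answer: -2989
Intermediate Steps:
Function('h')(D) = Add(-3, Mul(4, D))
Add(-4801, Mul(-1, Add(Mul(19, Mul(Add(Function('C')(3), -11), Add(15, Function('h')(0)))), 12))) = Add(-4801, Mul(-1, Add(Mul(19, Mul(Add(3, -11), Add(15, Add(-3, Mul(4, 0))))), 12))) = Add(-4801, Mul(-1, Add(Mul(19, Mul(-8, Add(15, Add(-3, 0)))), 12))) = Add(-4801, Mul(-1, Add(Mul(19, Mul(-8, Add(15, -3))), 12))) = Add(-4801, Mul(-1, Add(Mul(19, Mul(-8, 12)), 12))) = Add(-4801, Mul(-1, Add(Mul(19, -96), 12))) = Add(-4801, Mul(-1, Add(-1824, 12))) = Add(-4801, Mul(-1, -1812)) = Add(-4801, 1812) = -2989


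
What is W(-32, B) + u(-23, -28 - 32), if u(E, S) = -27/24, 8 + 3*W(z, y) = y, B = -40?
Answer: -137/8 ≈ -17.125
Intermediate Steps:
W(z, y) = -8/3 + y/3
u(E, S) = -9/8 (u(E, S) = -27*1/24 = -9/8)
W(-32, B) + u(-23, -28 - 32) = (-8/3 + (1/3)*(-40)) - 9/8 = (-8/3 - 40/3) - 9/8 = -16 - 9/8 = -137/8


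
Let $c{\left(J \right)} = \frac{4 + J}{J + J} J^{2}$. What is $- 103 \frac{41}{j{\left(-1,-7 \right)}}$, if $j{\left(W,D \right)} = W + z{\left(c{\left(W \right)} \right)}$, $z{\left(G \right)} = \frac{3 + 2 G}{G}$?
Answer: $4223$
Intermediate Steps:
$c{\left(J \right)} = \frac{J \left(4 + J\right)}{2}$ ($c{\left(J \right)} = \frac{4 + J}{2 J} J^{2} = \frac{J \left(4 + J\right)}{2}$)
$z{\left(G \right)} = \frac{3 + 2 G}{G}$
$j{\left(W,D \right)} = 2 + W + \frac{6}{W \left(4 + W\right)}$ ($j{\left(W,D \right)} = W + \left(2 + \frac{3}{\frac{1}{2} W \left(4 + W\right)}\right) = W + \left(2 + 3 \frac{2}{W \left(4 + W\right)}\right) = W + \left(2 + \frac{6}{W \left(4 + W\right)}\right) = 2 + W + \frac{6}{W \left(4 + W\right)}$)
$- 103 \frac{41}{j{\left(-1,-7 \right)}} = - 103 \frac{41}{\frac{1}{-1} \frac{1}{4 - 1} \left(6 - \left(2 - 1\right) \left(4 - 1\right)\right)} = - 103 \frac{41}{\left(-1\right) \frac{1}{3} \left(6 - 1 \cdot 3\right)} = - 103 \frac{41}{\left(-1\right) \frac{1}{3} \left(6 - 3\right)} = - 103 \frac{41}{\left(-1\right) \frac{1}{3} \cdot 3} = - 103 \frac{41}{-1} = - 103 \cdot 41 \left(-1\right) = \left(-103\right) \left(-41\right) = 4223$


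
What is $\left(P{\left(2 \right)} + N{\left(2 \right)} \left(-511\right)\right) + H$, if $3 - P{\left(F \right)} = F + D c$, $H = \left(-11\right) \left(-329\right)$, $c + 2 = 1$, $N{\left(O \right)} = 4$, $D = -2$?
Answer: $1574$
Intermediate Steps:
$c = -1$ ($c = -2 + 1 = -1$)
$H = 3619$
$P{\left(F \right)} = 1 - F$ ($P{\left(F \right)} = 3 - \left(F - -2\right) = 3 - \left(F + 2\right) = 3 - \left(2 + F\right) = 1 - F$)
$\left(P{\left(2 \right)} + N{\left(2 \right)} \left(-511\right)\right) + H = \left(\left(1 - 2\right) + 4 \left(-511\right)\right) + 3619 = \left(\left(1 - 2\right) - 2044\right) + 3619 = \left(-1 - 2044\right) + 3619 = -2045 + 3619 = 1574$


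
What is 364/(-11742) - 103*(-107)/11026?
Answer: 62697559/64733646 ≈ 0.96855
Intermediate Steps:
364/(-11742) - 103*(-107)/11026 = 364*(-1/11742) + 11021*(1/11026) = -182/5871 + 11021/11026 = 62697559/64733646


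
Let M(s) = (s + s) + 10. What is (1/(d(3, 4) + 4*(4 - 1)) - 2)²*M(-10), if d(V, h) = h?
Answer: -4805/128 ≈ -37.539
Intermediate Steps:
M(s) = 10 + 2*s (M(s) = 2*s + 10 = 10 + 2*s)
(1/(d(3, 4) + 4*(4 - 1)) - 2)²*M(-10) = (1/(4 + 4*(4 - 1)) - 2)²*(10 + 2*(-10)) = (1/(4 + 4*3) - 2)²*(10 - 20) = (1/(4 + 12) - 2)²*(-10) = (1/16 - 2)²*(-10) = (-31/16)²*(-10) = (961/256)*(-10) = -4805/128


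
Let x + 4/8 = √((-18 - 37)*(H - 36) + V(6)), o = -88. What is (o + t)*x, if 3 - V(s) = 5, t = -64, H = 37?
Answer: 76 - 152*I*√57 ≈ 76.0 - 1147.6*I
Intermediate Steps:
V(s) = -2 (V(s) = 3 - 1*5 = 3 - 5 = -2)
x = -½ + I*√57 (x = -½ + √((-18 - 37)*(37 - 36) - 2) = -½ + √(-55*1 - 2) = -½ + √(-55 - 2) = -½ + √(-57) = -½ + I*√57 ≈ -0.5 + 7.5498*I)
(o + t)*x = (-88 - 64)*(-½ + I*√57) = -152*(-½ + I*√57) = 76 - 152*I*√57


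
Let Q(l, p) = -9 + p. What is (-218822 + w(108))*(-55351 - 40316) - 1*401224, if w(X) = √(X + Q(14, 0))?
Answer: 20933643050 - 287001*√11 ≈ 2.0933e+10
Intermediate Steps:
w(X) = √(-9 + X) (w(X) = √(X + (-9 + 0)) = √(X - 9) = √(-9 + X))
(-218822 + w(108))*(-55351 - 40316) - 1*401224 = (-218822 + √(-9 + 108))*(-55351 - 40316) - 1*401224 = (-218822 + √99)*(-95667) - 401224 = (-218822 + 3*√11)*(-95667) - 401224 = (20934044274 - 287001*√11) - 401224 = 20933643050 - 287001*√11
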